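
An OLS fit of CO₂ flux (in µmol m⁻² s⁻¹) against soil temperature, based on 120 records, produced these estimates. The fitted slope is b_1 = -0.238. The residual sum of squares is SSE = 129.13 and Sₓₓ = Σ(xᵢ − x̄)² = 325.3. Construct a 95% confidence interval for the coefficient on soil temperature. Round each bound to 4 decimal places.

(-0.3529, -0.1231)

MSE = SSE/(n − 2) = 129.13/118 = 1.09432.
SE(b_1) = √(MSE/Sₓₓ) = √(1.09432/325.3) = 0.0580003.
df = n − 2 = 118.
t* = t_{0.025, 118} = 1.980272.
Margin = t* × SE = 1.980272 × 0.0580003 = 0.114856.
CI: -0.238 ± 0.114856 → (-0.3529, -0.1231).
With 95% confidence, each one-unit increase in soil temperature is associated with a change of between -0.3529 and -0.1231 µmol m⁻² s⁻¹ in CO₂ flux.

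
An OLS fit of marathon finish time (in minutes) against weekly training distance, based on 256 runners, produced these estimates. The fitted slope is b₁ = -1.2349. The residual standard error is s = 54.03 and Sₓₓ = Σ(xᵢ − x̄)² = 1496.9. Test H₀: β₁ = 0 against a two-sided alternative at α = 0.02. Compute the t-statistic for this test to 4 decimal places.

SE(b₁) = s/√Sₓₓ = 54.03/√1496.9 = 1.39649.
t = -1.2349 / 1.39649 = -0.8843.
df = n − 2 = 254.
Two-sided p ≈ 0.3774, which is ≥ 0.02, so fail to reject H₀.
The data do not give significant evidence of an association between weekly training distance and marathon finish time.

t = -0.8843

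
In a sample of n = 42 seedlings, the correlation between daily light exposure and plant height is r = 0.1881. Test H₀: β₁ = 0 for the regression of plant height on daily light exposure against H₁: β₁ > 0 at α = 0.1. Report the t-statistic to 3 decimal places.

t = 1.211

t = r·√(n − 2)/√(1 − r²) = 0.1881·√40/√0.964618 = 1.211.
df = n − 2 = 40.
One-sided p ≈ 0.1164, which is ≥ 0.1, so fail to reject H₀.
The data do not give significant evidence of a linear association between daily light exposure and plant height.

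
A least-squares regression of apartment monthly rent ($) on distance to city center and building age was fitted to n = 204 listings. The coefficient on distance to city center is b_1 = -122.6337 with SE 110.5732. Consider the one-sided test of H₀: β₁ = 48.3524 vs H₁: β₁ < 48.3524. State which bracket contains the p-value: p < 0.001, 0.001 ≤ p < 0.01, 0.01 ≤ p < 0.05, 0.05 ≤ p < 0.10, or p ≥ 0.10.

t = (-122.6337 − 48.3524) / 110.5732 = -1.546.
df = n − k − 1 = 204 − 2 − 1 = 201.
One-sided p = P(T_{201} < t) ≈ 0.0618.
So 0.05 ≤ p < 0.10.

0.05 ≤ p < 0.10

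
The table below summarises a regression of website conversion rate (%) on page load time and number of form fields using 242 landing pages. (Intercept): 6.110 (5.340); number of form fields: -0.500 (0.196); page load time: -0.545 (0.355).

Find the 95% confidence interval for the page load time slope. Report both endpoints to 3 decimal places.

Read off: b = -0.545, SE = 0.355 for page load time.
df = n − k − 1 = 242 − 2 − 1 = 239.
t* = t_{0.025, 239} = 1.969939.
Margin = t* × SE = 1.969939 × 0.355 = 0.69933.
CI: -0.545 ± 0.69933 → (-1.244, 0.154).

(-1.244, 0.154)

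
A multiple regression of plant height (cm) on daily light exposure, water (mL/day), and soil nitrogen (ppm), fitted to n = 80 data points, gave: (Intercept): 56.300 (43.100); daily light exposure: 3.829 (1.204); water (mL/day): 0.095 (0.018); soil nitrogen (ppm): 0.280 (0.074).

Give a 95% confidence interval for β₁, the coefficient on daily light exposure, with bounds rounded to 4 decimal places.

Read off: b = 3.829, SE = 1.204 for daily light exposure.
df = n − k − 1 = 80 − 3 − 1 = 76.
t* = t_{0.025, 76} = 1.991673.
Margin = t* × SE = 1.991673 × 1.204 = 2.397974.
CI: 3.829 ± 2.397974 → (1.4310, 6.2270).

(1.4310, 6.2270)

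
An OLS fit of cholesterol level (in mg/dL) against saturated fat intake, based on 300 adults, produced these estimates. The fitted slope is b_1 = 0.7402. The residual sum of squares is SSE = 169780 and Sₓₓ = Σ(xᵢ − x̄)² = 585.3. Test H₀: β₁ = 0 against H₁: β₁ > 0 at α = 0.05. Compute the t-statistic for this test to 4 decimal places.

MSE = SSE/(n − 2) = 169780/298 = 569.732.
SE(b_1) = √(MSE/Sₓₓ) = √(569.732/585.3) = 0.986611.
t = 0.7402 / 0.986611 = 0.7502.
df = n − 2 = 298.
One-sided p ≈ 0.2268, which is ≥ 0.05, so fail to reject H₀.
The data do not give significant evidence that the true slope on saturated fat intake is positive.

t = 0.7502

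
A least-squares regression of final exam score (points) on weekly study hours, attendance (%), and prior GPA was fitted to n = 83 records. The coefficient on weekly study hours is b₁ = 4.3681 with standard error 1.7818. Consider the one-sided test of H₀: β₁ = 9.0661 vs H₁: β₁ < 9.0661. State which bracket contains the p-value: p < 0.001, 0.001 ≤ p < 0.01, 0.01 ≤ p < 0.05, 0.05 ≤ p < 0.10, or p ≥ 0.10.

0.001 ≤ p < 0.01

t = (4.3681 − 9.0661) / 1.7818 = -2.637.
df = n − k − 1 = 83 − 3 − 1 = 79.
One-sided p = P(T_{79} < t) ≈ 0.0050.
So 0.001 ≤ p < 0.01.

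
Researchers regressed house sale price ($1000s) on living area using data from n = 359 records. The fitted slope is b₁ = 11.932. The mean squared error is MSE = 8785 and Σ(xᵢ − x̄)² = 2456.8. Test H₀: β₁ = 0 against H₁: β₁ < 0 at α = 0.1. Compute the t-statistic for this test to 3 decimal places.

SE(b₁) = √(MSE/Sₓₓ) = √(8785/2456.8) = 1.89098.
t = 11.932 / 1.89098 = 6.310.
df = n − 2 = 357.
One-sided p ≈ 1.0000, which is ≥ 0.1, so fail to reject H₀.
The data do not give significant evidence that the true slope on living area is negative.

t = 6.310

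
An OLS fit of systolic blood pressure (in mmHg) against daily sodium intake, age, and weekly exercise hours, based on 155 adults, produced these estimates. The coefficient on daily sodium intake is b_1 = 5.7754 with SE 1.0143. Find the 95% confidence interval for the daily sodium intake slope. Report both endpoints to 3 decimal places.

(3.771, 7.779)

df = n − k − 1 = 155 − 3 − 1 = 151.
t* = t_{0.025, 151} = 1.975799.
Margin = t* × SE = 1.975799 × 1.0143 = 2.00405.
CI: 5.7754 ± 2.00405 → (3.771, 7.779).
With 95% confidence, each one-unit increase in daily sodium intake is associated with a change of between 3.771 and 7.779 mmHg in systolic blood pressure, holding the other predictors fixed.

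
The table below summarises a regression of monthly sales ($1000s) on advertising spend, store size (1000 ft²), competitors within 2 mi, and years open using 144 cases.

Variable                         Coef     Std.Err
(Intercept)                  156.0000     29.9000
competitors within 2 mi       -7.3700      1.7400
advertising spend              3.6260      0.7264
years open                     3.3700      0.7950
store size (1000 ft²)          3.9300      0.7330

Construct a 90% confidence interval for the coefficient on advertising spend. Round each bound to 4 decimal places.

Read off: b = 3.6260, SE = 0.7264 for advertising spend.
df = n − k − 1 = 144 − 4 − 1 = 139.
t* = t_{0.05, 139} = 1.65589.
Margin = t* × SE = 1.65589 × 0.7264 = 1.202838.
CI: 3.6260 ± 1.202838 → (2.4232, 4.8288).

(2.4232, 4.8288)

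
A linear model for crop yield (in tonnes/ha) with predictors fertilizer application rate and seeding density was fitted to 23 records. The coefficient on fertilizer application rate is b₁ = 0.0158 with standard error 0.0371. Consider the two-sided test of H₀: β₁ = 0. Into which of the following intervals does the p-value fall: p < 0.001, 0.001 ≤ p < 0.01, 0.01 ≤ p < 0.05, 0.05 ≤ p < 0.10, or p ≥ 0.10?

p ≥ 0.10

t = 0.0158 / 0.0371 = 0.426.
df = n − k − 1 = 23 − 2 − 1 = 20.
Two-sided p = 2·P(T_{20} > |t|) ≈ 0.6747.
So p ≥ 0.10.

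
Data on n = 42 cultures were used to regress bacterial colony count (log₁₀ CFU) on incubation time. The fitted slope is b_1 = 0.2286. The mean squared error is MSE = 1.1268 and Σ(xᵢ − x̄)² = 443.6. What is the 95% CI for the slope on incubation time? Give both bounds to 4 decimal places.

(0.1267, 0.3305)

SE(b_1) = √(MSE/Sₓₓ) = √(1.1268/443.6) = 0.0503997.
df = n − 2 = 40.
t* = t_{0.025, 40} = 2.021075.
Margin = t* × SE = 2.021075 × 0.0503997 = 0.101862.
CI: 0.2286 ± 0.101862 → (0.1267, 0.3305).
With 95% confidence, each one-unit increase in incubation time is associated with a change of between 0.1267 and 0.3305 log₁₀ CFU in bacterial colony count.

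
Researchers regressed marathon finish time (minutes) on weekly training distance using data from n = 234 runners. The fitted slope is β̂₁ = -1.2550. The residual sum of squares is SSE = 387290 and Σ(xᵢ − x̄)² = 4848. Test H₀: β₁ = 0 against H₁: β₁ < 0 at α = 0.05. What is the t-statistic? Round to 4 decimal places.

t = -2.1387

MSE = SSE/(n − 2) = 387290/232 = 1669.35.
SE(β̂₁) = √(MSE/Sₓₓ) = √(1669.35/4848) = 0.586804.
t = -1.2550 / 0.586804 = -2.1387.
df = n − 2 = 232.
One-sided p ≈ 0.0168, which is < 0.05, so reject H₀.
There is evidence that the true slope on weekly training distance is negative.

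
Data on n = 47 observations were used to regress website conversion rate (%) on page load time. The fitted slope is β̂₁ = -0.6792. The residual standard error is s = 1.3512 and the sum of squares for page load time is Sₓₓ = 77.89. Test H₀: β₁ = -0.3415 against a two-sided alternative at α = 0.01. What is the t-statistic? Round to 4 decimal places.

t = -2.2057

SE(β̂₁) = s/√Sₓₓ = 1.3512/√77.89 = 0.153101.
t = (-0.6792 − (-0.3415)) / 0.153101 = -2.2057.
df = n − 2 = 45.
Two-sided p ≈ 0.0326, which is ≥ 0.01, so fail to reject H₀.
The data are consistent with a true slope of -0.3415 % per unit of page load time.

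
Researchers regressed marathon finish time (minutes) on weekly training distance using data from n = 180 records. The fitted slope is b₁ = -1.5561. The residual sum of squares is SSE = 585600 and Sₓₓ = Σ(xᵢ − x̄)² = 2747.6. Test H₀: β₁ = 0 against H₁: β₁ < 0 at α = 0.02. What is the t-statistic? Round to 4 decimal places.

MSE = SSE/(n − 2) = 585600/178 = 3289.89.
SE(b₁) = √(MSE/Sₓₓ) = √(3289.89/2747.6) = 1.09424.
t = -1.5561 / 1.09424 = -1.4221.
df = n − 2 = 178.
One-sided p ≈ 0.0784, which is ≥ 0.02, so fail to reject H₀.
The data do not give significant evidence that the true slope on weekly training distance is negative.

t = -1.4221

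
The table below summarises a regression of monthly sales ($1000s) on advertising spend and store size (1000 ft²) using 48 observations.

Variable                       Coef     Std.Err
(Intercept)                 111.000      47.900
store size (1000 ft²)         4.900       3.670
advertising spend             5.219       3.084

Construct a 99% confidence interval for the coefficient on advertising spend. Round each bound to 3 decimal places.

Read off: b = 5.219, SE = 3.084 for advertising spend.
df = n − k − 1 = 48 − 2 − 1 = 45.
t* = t_{0.005, 45} = 2.689585.
Margin = t* × SE = 2.689585 × 3.084 = 8.29468.
CI: 5.219 ± 8.29468 → (-3.076, 13.514).

(-3.076, 13.514)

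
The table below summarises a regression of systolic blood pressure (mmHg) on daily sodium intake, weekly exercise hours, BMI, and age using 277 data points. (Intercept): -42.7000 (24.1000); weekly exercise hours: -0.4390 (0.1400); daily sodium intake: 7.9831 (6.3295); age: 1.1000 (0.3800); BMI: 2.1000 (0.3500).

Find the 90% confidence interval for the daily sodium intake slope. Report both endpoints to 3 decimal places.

Read off: b = 7.9831, SE = 6.3295 for daily sodium intake.
df = n − k − 1 = 277 − 4 − 1 = 272.
t* = t_{0.05, 272} = 1.650475.
Margin = t* × SE = 1.650475 × 6.3295 = 10.44668.
CI: 7.9831 ± 10.44668 → (-2.464, 18.430).

(-2.464, 18.430)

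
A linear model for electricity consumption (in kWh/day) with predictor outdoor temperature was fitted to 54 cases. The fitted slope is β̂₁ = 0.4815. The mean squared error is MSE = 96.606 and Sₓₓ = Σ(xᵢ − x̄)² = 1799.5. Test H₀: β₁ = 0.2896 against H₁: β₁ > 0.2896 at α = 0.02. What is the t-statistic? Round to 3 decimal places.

t = 0.828

SE(β̂₁) = √(MSE/Sₓₓ) = √(96.606/1799.5) = 0.2317.
t = (0.4815 − 0.2896) / 0.2317 = 0.828.
df = n − 2 = 52.
One-sided p ≈ 0.2057, which is ≥ 0.02, so fail to reject H₀.
The data do not give significant evidence that the true slope on outdoor temperature exceeds 0.2896 kWh/day per unit.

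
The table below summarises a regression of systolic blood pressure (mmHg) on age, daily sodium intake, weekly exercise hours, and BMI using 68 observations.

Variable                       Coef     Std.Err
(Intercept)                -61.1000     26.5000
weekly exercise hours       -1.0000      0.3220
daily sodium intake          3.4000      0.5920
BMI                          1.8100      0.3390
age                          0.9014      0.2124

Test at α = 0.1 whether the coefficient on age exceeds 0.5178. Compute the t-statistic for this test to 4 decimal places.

t = 1.8060

Read off: b = 0.9014, SE = 0.2124 for age.
H₀: β₁ = 0.5178 vs H₁: β₁ > 0.5178.
t = (0.9014 − 0.5178) / 0.2124 = 1.8060.
df = n − k − 1 = 68 − 4 − 1 = 63.
One-sided p ≈ 0.0378, which is < 0.1, so reject H₀.
There is evidence that the true slope on age exceeds 0.5178 mmHg per unit, holding the other predictors fixed.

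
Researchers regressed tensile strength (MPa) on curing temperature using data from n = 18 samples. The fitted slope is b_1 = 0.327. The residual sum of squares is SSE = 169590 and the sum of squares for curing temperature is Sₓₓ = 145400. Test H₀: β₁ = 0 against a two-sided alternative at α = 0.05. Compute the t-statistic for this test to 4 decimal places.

t = 1.2111

MSE = SSE/(n − 2) = 169590/16 = 10599.4.
SE(b_1) = √(MSE/Sₓₓ) = √(10599.4/145400) = 0.269996.
t = 0.327 / 0.269996 = 1.2111.
df = n − 2 = 16.
Two-sided p ≈ 0.2434, which is ≥ 0.05, so fail to reject H₀.
The data do not give significant evidence of an association between curing temperature and tensile strength.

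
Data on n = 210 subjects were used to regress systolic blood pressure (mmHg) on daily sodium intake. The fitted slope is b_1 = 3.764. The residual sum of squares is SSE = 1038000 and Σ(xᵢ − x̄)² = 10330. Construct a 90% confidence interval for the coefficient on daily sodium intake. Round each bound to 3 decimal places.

MSE = SSE/(n − 2) = 1038000/208 = 4990.38.
SE(b_1) = √(MSE/Sₓₓ) = √(4990.38/10330) = 0.695051.
df = n − 2 = 208.
t* = t_{0.05, 208} = 1.652212.
Margin = t* × SE = 1.652212 × 0.695051 = 1.14837.
CI: 3.764 ± 1.14837 → (2.616, 4.912).
With 90% confidence, each one-unit increase in daily sodium intake is associated with a change of between 2.616 and 4.912 mmHg in systolic blood pressure.

(2.616, 4.912)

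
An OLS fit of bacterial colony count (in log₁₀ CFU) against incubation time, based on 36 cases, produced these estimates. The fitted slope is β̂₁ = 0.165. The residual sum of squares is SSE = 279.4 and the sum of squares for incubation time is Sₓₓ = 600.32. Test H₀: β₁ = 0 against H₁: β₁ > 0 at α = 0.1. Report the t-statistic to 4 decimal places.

t = 1.4103

MSE = SSE/(n − 2) = 279.4/34 = 8.21765.
SE(β̂₁) = √(MSE/Sₓₓ) = √(8.21765/600.32) = 0.116999.
t = 0.165 / 0.116999 = 1.4103.
df = n − 2 = 34.
One-sided p ≈ 0.0838, which is < 0.1, so reject H₀.
There is evidence that the true slope on incubation time is positive.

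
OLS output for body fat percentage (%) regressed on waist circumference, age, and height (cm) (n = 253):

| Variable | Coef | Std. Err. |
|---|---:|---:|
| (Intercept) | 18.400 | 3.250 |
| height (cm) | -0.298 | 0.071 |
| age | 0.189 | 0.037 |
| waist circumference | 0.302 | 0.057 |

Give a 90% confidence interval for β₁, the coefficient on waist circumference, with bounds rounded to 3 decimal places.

(0.208, 0.396)

Read off: b = 0.302, SE = 0.057 for waist circumference.
df = n − k − 1 = 253 − 3 − 1 = 249.
t* = t_{0.05, 249} = 1.650996.
Margin = t* × SE = 1.650996 × 0.057 = 0.09411.
CI: 0.302 ± 0.09411 → (0.208, 0.396).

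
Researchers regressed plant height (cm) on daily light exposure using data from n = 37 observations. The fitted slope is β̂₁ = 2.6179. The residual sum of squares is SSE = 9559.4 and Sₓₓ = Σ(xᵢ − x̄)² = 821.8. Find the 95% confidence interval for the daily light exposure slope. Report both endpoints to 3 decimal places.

(1.448, 3.788)

MSE = SSE/(n − 2) = 9559.4/35 = 273.126.
SE(β̂₁) = √(MSE/Sₓₓ) = √(273.126/821.8) = 0.576499.
df = n − 2 = 35.
t* = t_{0.025, 35} = 2.030108.
Margin = t* × SE = 2.030108 × 0.576499 = 1.17035.
CI: 2.6179 ± 1.17035 → (1.448, 3.788).
With 95% confidence, each one-unit increase in daily light exposure is associated with a change of between 1.448 and 3.788 cm in plant height.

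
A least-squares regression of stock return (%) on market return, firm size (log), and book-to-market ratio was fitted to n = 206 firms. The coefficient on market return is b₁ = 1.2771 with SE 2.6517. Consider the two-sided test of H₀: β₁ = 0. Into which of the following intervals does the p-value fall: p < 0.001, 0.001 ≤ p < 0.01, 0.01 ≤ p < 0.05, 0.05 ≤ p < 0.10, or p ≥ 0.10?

p ≥ 0.10

t = 1.2771 / 2.6517 = 0.482.
df = n − k − 1 = 206 − 3 − 1 = 202.
Two-sided p = 2·P(T_{202} > |t|) ≈ 0.6306.
So p ≥ 0.10.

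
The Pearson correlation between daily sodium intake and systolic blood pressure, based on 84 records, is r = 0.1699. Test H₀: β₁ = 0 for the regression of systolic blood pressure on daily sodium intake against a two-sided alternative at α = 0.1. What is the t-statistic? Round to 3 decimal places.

t = r·√(n − 2)/√(1 − r²) = 0.1699·√82/√0.971134 = 1.561.
df = n − 2 = 82.
Two-sided p ≈ 0.1223, which is ≥ 0.1, so fail to reject H₀.
The data do not give significant evidence of a linear association between daily sodium intake and systolic blood pressure.

t = 1.561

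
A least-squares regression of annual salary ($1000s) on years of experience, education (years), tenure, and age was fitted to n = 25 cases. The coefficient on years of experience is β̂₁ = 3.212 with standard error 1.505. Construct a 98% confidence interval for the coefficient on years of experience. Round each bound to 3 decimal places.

(-0.593, 7.017)

df = n − k − 1 = 25 − 4 − 1 = 20.
t* = t_{0.01, 20} = 2.527977.
Margin = t* × SE = 2.527977 × 1.505 = 3.80461.
CI: 3.212 ± 3.80461 → (-0.593, 7.017).
With 98% confidence, each one-unit increase in years of experience is associated with a change of between -0.593 and 7.017 $1000s in annual salary, holding the other predictors fixed.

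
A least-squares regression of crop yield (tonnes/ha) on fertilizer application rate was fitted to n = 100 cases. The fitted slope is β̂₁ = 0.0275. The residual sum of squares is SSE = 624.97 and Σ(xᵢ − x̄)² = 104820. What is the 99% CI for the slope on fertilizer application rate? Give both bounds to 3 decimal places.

MSE = SSE/(n − 2) = 624.97/98 = 6.37724.
SE(β̂₁) = √(MSE/Sₓₓ) = √(6.37724/104820) = 0.0078.
df = n − 2 = 98.
t* = t_{0.005, 98} = 2.626931.
Margin = t* × SE = 2.626931 × 0.0078 = 0.02049.
CI: 0.0275 ± 0.02049 → (0.007, 0.048).
With 99% confidence, each one-unit increase in fertilizer application rate is associated with a change of between 0.007 and 0.048 tonnes/ha in crop yield.

(0.007, 0.048)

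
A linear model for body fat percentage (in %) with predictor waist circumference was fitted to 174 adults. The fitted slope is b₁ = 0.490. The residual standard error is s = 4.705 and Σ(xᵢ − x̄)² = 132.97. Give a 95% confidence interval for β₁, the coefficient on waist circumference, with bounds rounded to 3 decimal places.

SE(b₁) = s/√Sₓₓ = 4.705/√132.97 = 0.408021.
df = n − 2 = 172.
t* = t_{0.025, 172} = 1.973852.
Margin = t* × SE = 1.973852 × 0.408021 = 0.80537.
CI: 0.490 ± 0.80537 → (-0.315, 1.295).
With 95% confidence, each one-unit increase in waist circumference is associated with a change of between -0.315 and 1.295 % in body fat percentage.

(-0.315, 1.295)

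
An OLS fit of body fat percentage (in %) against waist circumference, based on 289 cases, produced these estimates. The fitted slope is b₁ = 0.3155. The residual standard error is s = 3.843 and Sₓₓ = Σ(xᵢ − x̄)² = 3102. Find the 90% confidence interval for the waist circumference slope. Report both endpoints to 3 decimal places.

(0.202, 0.429)

SE(b₁) = s/√Sₓₓ = 3.843/√3102 = 0.0690001.
df = n − 2 = 287.
t* = t_{0.05, 287} = 1.65018.
Margin = t* × SE = 1.65018 × 0.0690001 = 0.11386.
CI: 0.3155 ± 0.11386 → (0.202, 0.429).
With 90% confidence, each one-unit increase in waist circumference is associated with a change of between 0.202 and 0.429 % in body fat percentage.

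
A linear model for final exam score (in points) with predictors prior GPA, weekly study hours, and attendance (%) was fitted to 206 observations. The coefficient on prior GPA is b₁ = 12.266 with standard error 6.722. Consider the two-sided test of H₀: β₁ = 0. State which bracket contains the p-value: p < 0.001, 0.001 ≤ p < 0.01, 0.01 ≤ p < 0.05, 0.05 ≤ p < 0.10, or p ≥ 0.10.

t = 12.266 / 6.722 = 1.825.
df = n − k − 1 = 206 − 3 − 1 = 202.
Two-sided p = 2·P(T_{202} > |t|) ≈ 0.0695.
So 0.05 ≤ p < 0.10.

0.05 ≤ p < 0.10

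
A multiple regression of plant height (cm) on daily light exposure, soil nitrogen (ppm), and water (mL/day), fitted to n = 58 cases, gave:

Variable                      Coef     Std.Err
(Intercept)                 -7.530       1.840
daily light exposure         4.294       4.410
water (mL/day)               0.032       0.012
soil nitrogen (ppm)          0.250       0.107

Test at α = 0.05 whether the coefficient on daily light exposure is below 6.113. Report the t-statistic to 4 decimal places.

Read off: b = 4.294, SE = 4.410 for daily light exposure.
H₀: β₁ = 6.113 vs H₁: β₁ < 6.113.
t = (4.294 − 6.113) / 4.410 = -0.4125.
df = n − k − 1 = 58 − 3 − 1 = 54.
One-sided p ≈ 0.3408, which is ≥ 0.05, so fail to reject H₀.
The data do not give significant evidence that the true slope on daily light exposure is below 6.113 cm per unit, holding the other predictors fixed.

t = -0.4125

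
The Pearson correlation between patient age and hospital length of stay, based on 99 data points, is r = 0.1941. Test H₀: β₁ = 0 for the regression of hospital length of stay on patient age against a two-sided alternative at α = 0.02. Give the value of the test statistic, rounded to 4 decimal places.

t = 1.9487

t = r·√(n − 2)/√(1 − r²) = 0.1941·√97/√0.962325 = 1.9487.
df = n − 2 = 97.
Two-sided p ≈ 0.0542, which is ≥ 0.02, so fail to reject H₀.
The data do not give significant evidence of a linear association between patient age and hospital length of stay.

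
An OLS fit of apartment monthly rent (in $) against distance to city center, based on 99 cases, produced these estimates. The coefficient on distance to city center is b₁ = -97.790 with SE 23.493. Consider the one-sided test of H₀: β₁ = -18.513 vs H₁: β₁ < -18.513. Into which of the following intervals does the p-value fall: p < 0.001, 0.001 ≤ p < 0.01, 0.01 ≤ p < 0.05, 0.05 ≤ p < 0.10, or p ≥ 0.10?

p < 0.001

t = (-97.790 − (-18.513)) / 23.493 = -3.374.
df = n − 2 = 99 − 2 = 97.
One-sided p = P(T_{97} < t) ≈ 0.0005.
So p < 0.001.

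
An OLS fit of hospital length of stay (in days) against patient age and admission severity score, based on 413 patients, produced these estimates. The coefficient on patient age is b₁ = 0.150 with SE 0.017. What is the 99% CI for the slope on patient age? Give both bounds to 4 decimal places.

(0.1060, 0.1940)

df = n − k − 1 = 413 − 2 − 1 = 410.
t* = t_{0.005, 410} = 2.587874.
Margin = t* × SE = 2.587874 × 0.017 = 0.043994.
CI: 0.150 ± 0.043994 → (0.1060, 0.1940).
With 99% confidence, each one-unit increase in patient age is associated with a change of between 0.1060 and 0.1940 days in hospital length of stay, holding the other predictors fixed.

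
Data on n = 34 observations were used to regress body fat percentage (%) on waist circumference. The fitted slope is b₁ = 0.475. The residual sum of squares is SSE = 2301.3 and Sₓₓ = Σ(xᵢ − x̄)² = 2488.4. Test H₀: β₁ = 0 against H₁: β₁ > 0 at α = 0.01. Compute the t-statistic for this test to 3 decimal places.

MSE = SSE/(n − 2) = 2301.3/32 = 71.9156.
SE(b₁) = √(MSE/Sₓₓ) = √(71.9156/2488.4) = 0.170001.
t = 0.475 / 0.170001 = 2.794.
df = n − 2 = 32.
One-sided p ≈ 0.0044, which is < 0.01, so reject H₀.
There is evidence that the true slope on waist circumference is positive.

t = 2.794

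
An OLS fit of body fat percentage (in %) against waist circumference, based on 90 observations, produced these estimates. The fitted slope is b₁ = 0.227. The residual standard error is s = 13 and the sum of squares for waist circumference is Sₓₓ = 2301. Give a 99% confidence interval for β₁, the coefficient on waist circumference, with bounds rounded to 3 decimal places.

(-0.487, 0.941)

SE(b₁) = s/√Sₓₓ = 13/√2301 = 0.27101.
df = n − 2 = 88.
t* = t_{0.005, 88} = 2.632858.
Margin = t* × SE = 2.632858 × 0.27101 = 0.71353.
CI: 0.227 ± 0.71353 → (-0.487, 0.941).
With 99% confidence, each one-unit increase in waist circumference is associated with a change of between -0.487 and 0.941 % in body fat percentage.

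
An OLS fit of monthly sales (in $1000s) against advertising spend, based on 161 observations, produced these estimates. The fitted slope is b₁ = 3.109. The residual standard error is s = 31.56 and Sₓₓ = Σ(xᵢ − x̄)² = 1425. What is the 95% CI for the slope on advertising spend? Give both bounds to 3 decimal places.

(1.458, 4.760)

SE(b₁) = s/√Sₓₓ = 31.56/√1425 = 0.836045.
df = n − 2 = 159.
t* = t_{0.025, 159} = 1.974996.
Margin = t* × SE = 1.974996 × 0.836045 = 1.65119.
CI: 3.109 ± 1.65119 → (1.458, 4.760).
With 95% confidence, each one-unit increase in advertising spend is associated with a change of between 1.458 and 4.760 $1000s in monthly sales.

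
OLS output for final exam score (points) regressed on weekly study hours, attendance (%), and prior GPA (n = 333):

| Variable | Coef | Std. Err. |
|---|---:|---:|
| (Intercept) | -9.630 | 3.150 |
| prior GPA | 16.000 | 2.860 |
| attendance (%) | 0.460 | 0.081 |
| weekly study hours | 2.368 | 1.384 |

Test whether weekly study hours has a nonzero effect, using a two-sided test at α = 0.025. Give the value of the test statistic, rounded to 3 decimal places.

t = 1.711

Read off: b = 2.368, SE = 1.384 for weekly study hours.
H₀: β₁ = 0 vs H₁: β₁ ≠ 0.
t = 2.368 / 1.384 = 1.711.
df = n − k − 1 = 333 − 3 − 1 = 329.
Two-sided p ≈ 0.0880, which is ≥ 0.025, so fail to reject H₀.
The data do not give significant evidence of an association between weekly study hours and final exam score, after adjusting for the other predictors.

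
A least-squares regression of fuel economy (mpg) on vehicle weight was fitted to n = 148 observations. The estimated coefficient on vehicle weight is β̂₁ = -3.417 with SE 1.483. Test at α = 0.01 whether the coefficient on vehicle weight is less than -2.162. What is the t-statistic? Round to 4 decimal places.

H₀: β₁ = -2.162 vs H₁: β₁ < -2.162.
t = (β̂₁ − β₁⁰)/SE = (-3.417 − (-2.162)) / 1.483 = -0.8463.
df = n − 2 = 148 − 2 = 146.
One-sided p ≈ 0.1994, which is ≥ 0.01, so fail to reject H₀.
The data do not give significant evidence that the true slope on vehicle weight is below -2.162 mpg per unit.

t = -0.8463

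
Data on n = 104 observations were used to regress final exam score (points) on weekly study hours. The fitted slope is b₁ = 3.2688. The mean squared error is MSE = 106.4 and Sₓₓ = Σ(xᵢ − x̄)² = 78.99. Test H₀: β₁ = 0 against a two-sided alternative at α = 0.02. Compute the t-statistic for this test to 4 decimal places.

SE(b₁) = √(MSE/Sₓₓ) = √(106.4/78.99) = 1.16061.
t = 3.2688 / 1.16061 = 2.8165.
df = n − 2 = 102.
Two-sided p ≈ 0.0058, which is < 0.02, so reject H₀.
There is evidence that weekly study hours is associated with final exam score.

t = 2.8165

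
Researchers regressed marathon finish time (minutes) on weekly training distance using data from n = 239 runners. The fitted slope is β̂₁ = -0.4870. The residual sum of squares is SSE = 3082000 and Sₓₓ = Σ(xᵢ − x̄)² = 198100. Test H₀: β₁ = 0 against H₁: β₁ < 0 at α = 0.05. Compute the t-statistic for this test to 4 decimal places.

MSE = SSE/(n − 2) = 3082000/237 = 13004.2.
SE(β̂₁) = √(MSE/Sₓₓ) = √(13004.2/198100) = 0.256212.
t = -0.4870 / 0.256212 = -1.9008.
df = n − 2 = 237.
One-sided p ≈ 0.0293, which is < 0.05, so reject H₀.
There is evidence that the true slope on weekly training distance is negative.

t = -1.9008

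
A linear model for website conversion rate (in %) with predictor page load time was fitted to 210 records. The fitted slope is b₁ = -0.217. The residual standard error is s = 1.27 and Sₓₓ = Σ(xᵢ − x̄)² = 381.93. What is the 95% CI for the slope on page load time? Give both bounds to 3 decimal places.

(-0.345, -0.089)

SE(b₁) = s/√Sₓₓ = 1.27/√381.93 = 0.0649848.
df = n − 2 = 208.
t* = t_{0.025, 208} = 1.971435.
Margin = t* × SE = 1.971435 × 0.0649848 = 0.12811.
CI: -0.217 ± 0.12811 → (-0.345, -0.089).
With 95% confidence, each one-unit increase in page load time is associated with a change of between -0.345 and -0.089 % in website conversion rate.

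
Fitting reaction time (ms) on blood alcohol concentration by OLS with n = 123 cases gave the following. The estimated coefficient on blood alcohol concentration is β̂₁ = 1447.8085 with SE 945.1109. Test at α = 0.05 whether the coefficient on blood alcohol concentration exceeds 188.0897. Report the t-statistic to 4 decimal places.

H₀: β₁ = 188.0897 vs H₁: β₁ > 188.0897.
t = (β̂₁ − β₁⁰)/SE = (1447.8085 − 188.0897) / 945.1109 = 1.3329.
df = n − 2 = 123 − 2 = 121.
One-sided p ≈ 0.0925, which is ≥ 0.05, so fail to reject H₀.
The data do not give significant evidence that the true slope on blood alcohol concentration exceeds 188.0897 ms per unit.

t = 1.3329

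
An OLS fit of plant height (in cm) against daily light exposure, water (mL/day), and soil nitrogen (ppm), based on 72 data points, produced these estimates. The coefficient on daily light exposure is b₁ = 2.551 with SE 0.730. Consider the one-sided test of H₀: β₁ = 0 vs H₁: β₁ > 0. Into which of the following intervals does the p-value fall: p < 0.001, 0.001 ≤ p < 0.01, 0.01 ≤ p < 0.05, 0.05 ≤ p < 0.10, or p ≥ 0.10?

p < 0.001

t = 2.551 / 0.730 = 3.495.
df = n − k − 1 = 72 − 3 − 1 = 68.
One-sided p = P(T_{68} > t) ≈ 0.0004.
So p < 0.001.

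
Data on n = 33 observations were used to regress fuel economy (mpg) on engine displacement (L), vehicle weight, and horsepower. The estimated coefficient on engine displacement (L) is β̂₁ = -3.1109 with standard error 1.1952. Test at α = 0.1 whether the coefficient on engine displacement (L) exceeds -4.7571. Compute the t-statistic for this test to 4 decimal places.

t = 1.3773

H₀: β₁ = -4.7571 vs H₁: β₁ > -4.7571.
t = (β̂₁ − β₁⁰)/SE = (-3.1109 − (-4.7571)) / 1.1952 = 1.3773.
df = n − k − 1 = 33 − 3 − 1 = 29.
One-sided p ≈ 0.0895, which is < 0.1, so reject H₀.
There is evidence that the true slope on engine displacement (L) exceeds -4.7571 mpg per unit, holding the other predictors fixed.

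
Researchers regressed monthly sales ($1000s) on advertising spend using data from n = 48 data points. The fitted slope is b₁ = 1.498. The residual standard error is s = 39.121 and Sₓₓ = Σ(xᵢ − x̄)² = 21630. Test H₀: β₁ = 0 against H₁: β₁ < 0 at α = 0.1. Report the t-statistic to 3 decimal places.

SE(b₁) = s/√Sₓₓ = 39.121/√21630 = 0.266.
t = 1.498 / 0.266 = 5.632.
df = n − 2 = 46.
One-sided p ≈ 1.0000, which is ≥ 0.1, so fail to reject H₀.
The data do not give significant evidence that the true slope on advertising spend is negative.

t = 5.632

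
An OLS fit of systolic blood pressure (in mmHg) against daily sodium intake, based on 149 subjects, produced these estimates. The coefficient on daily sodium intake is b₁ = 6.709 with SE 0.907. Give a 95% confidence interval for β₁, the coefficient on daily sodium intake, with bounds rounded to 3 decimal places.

(4.917, 8.501)

df = n − 2 = 149 − 2 = 147.
t* = t_{0.025, 147} = 1.976233.
Margin = t* × SE = 1.976233 × 0.907 = 1.79244.
CI: 6.709 ± 1.79244 → (4.917, 8.501).
With 95% confidence, each one-unit increase in daily sodium intake is associated with a change of between 4.917 and 8.501 mmHg in systolic blood pressure.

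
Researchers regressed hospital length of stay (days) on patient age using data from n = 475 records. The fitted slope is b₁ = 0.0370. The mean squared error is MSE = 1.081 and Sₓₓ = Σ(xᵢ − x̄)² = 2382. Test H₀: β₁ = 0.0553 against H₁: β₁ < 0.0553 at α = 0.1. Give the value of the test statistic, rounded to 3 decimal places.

SE(b₁) = √(MSE/Sₓₓ) = √(1.081/2382) = 0.0213031.
t = (0.0370 − 0.0553) / 0.0213031 = -0.859.
df = n − 2 = 473.
One-sided p ≈ 0.1954, which is ≥ 0.1, so fail to reject H₀.
The data do not give significant evidence that the true slope on patient age is below 0.0553 days per unit.

t = -0.859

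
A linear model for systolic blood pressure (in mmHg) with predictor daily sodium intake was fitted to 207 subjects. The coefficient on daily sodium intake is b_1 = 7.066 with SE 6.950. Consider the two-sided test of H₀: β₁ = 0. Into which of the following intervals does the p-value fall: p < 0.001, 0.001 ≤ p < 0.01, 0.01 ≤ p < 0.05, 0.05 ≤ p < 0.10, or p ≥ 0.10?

t = 7.066 / 6.950 = 1.017.
df = n − 2 = 207 − 2 = 205.
Two-sided p = 2·P(T_{205} > |t|) ≈ 0.3105.
So p ≥ 0.10.

p ≥ 0.10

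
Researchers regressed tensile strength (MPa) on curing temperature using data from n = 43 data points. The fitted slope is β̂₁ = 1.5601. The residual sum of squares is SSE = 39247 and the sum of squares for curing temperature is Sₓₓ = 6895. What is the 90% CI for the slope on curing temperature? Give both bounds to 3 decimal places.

MSE = SSE/(n − 2) = 39247/41 = 957.244.
SE(β̂₁) = √(MSE/Sₓₓ) = √(957.244/6895) = 0.372601.
df = n − 2 = 41.
t* = t_{0.05, 41} = 1.682878.
Margin = t* × SE = 1.682878 × 0.372601 = 0.62704.
CI: 1.5601 ± 0.62704 → (0.933, 2.187).
With 90% confidence, each one-unit increase in curing temperature is associated with a change of between 0.933 and 2.187 MPa in tensile strength.

(0.933, 2.187)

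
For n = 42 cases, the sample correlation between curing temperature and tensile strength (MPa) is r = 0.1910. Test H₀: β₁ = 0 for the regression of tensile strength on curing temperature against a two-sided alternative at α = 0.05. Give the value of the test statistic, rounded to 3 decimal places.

t = r·√(n − 2)/√(1 − r²) = 0.1910·√40/√0.963519 = 1.231.
df = n − 2 = 40.
Two-sided p ≈ 0.2256, which is ≥ 0.05, so fail to reject H₀.
The data do not give significant evidence of a linear association between curing temperature and tensile strength.

t = 1.231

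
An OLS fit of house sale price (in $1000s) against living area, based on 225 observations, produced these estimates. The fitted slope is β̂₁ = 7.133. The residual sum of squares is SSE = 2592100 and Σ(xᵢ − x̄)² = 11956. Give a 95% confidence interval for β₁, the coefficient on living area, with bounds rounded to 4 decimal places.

(5.1899, 9.0761)

MSE = SSE/(n − 2) = 2592100/223 = 11623.8.
SE(β̂₁) = √(MSE/Sₓₓ) = √(11623.8/11956) = 0.986008.
df = n − 2 = 223.
t* = t_{0.025, 223} = 1.970659.
Margin = t* × SE = 1.970659 × 0.986008 = 1.943086.
CI: 7.133 ± 1.943086 → (5.1899, 9.0761).
With 95% confidence, each one-unit increase in living area is associated with a change of between 5.1899 and 9.0761 $1000s in house sale price.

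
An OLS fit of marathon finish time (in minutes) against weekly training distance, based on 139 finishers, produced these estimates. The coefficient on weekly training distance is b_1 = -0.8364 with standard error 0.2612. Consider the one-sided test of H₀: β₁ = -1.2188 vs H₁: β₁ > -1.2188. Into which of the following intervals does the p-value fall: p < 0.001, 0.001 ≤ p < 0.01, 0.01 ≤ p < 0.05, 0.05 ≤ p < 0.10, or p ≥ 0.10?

0.05 ≤ p < 0.10

t = (-0.8364 − (-1.2188)) / 0.2612 = 1.464.
df = n − 2 = 139 − 2 = 137.
One-sided p = P(T_{137} > t) ≈ 0.0727.
So 0.05 ≤ p < 0.10.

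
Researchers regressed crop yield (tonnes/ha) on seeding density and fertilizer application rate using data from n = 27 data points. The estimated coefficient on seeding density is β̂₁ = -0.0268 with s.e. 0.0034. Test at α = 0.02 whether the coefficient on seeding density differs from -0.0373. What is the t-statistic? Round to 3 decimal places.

H₀: β₁ = -0.0373 vs H₁: β₁ ≠ -0.0373.
t = (β̂₁ − β₁⁰)/SE = (-0.0268 − (-0.0373)) / 0.0034 = 3.088.
df = n − k − 1 = 27 − 2 − 1 = 24.
Two-sided p ≈ 0.0050, which is < 0.02, so reject H₀.
There is evidence that the true slope on seeding density differs from -0.0373 tonnes/ha per unit, holding the other predictors fixed.

t = 3.088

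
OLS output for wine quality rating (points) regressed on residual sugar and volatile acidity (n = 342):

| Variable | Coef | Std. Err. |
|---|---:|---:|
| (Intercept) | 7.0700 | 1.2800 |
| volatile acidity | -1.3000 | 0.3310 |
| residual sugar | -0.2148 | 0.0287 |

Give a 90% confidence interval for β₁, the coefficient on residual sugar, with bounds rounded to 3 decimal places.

Read off: b = -0.2148, SE = 0.0287 for residual sugar.
df = n − k − 1 = 342 − 2 − 1 = 339.
t* = t_{0.05, 339} = 1.649361.
Margin = t* × SE = 1.649361 × 0.0287 = 0.04734.
CI: -0.2148 ± 0.04734 → (-0.262, -0.167).

(-0.262, -0.167)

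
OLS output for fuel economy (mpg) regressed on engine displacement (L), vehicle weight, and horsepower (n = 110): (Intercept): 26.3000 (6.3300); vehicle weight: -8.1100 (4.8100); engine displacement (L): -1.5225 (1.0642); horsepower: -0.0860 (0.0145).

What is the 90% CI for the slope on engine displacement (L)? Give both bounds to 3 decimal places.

Read off: b = -1.5225, SE = 1.0642 for engine displacement (L).
df = n − k − 1 = 110 − 3 − 1 = 106.
t* = t_{0.05, 106} = 1.659356.
Margin = t* × SE = 1.659356 × 1.0642 = 1.76589.
CI: -1.5225 ± 1.76589 → (-3.288, 0.243).

(-3.288, 0.243)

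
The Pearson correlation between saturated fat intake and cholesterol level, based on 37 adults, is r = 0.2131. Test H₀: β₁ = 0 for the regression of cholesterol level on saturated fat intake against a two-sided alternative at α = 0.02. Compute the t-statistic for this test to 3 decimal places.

t = r·√(n − 2)/√(1 − r²) = 0.2131·√35/√0.954588 = 1.290.
df = n − 2 = 35.
Two-sided p ≈ 0.2054, which is ≥ 0.02, so fail to reject H₀.
The data do not give significant evidence of a linear association between saturated fat intake and cholesterol level.

t = 1.290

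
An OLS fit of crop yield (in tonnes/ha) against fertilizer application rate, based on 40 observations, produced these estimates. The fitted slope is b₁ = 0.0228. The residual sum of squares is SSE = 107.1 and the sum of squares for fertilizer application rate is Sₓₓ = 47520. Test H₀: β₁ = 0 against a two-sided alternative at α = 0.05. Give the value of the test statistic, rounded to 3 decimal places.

t = 2.961

MSE = SSE/(n − 2) = 107.1/38 = 2.81842.
SE(b₁) = √(MSE/Sₓₓ) = √(2.81842/47520) = 0.00770131.
t = 0.0228 / 0.00770131 = 2.961.
df = n − 2 = 38.
Two-sided p ≈ 0.0053, which is < 0.05, so reject H₀.
There is evidence that fertilizer application rate is associated with crop yield.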